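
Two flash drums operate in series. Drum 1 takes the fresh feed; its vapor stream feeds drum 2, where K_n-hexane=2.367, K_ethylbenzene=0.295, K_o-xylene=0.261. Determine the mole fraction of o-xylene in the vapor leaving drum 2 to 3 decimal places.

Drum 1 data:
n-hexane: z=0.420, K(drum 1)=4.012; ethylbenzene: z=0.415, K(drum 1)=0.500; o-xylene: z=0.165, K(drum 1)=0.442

y_o-xylene (drum 2) = 0.047

Drum 1:
Newton iteration, ψ₁⁰ = 0.5:
  ψ₁ = 0.500: g = 0.1004, g' = -0.890 → ψ₁ = 0.613
  ψ₁ = 0.613: g = 0.0054, g' = -0.805 → ψ₁ = 0.620
Converged at ψ₁ = 0.620.
Drum-1 compositions:
  n-hexane: x = 0.147, y = 0.588
  ethylbenzene: x = 0.601, y = 0.301
  o-xylene: x = 0.252, y = 0.111
Drum-2 feed = drum-1 vapor: z₂ = (0.5879, 0.3006, 0.1115).
Drum 2:
Material balance + equilibrium reduce to Σ zᵢ(Kᵢ−1)/(1+ψ₂(Kᵢ−1)) = 0.
Check two-phase: ΣzᵢKᵢ = 1.509 > 1 and Σzᵢ/Kᵢ = 1.695 > 1, so g(0) = 0.509 > 0 and g(1) = -0.695 < 0.
Iterate (Newton) starting at ψ₂ = 0.5:
  ψ₂ = 0.500: g = 0.0194, g' = -0.897 → ψ₂ = 0.522
  ψ₂ = 0.522: g = -0.0001, g' = -0.909 → ψ₂ = 0.521
Converged at ψ₂ = 0.521.
  n-hexane: x = 0.343, y = 0.812
  ethylbenzene: x = 0.475, y = 0.140
  o-xylene: x = 0.181, y = 0.047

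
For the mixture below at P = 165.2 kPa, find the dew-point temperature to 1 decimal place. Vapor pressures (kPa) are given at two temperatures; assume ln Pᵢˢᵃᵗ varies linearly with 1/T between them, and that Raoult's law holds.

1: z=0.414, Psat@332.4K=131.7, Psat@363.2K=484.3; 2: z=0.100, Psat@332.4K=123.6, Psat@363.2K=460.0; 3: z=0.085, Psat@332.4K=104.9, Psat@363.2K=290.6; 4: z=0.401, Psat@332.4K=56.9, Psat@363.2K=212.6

T = 347.7 K

Dew-point temperature: Σzᵢ·P/Pᵢˢᵃᵗ(T) = 1. Interpolate ln Pᵢˢᵃᵗ = aᵢ + bᵢ/T.
  T = 332.4 K: ΣzᵢP/Pᵢˢᵃᵗ = 1.9511
  T = 363.2 K: ΣzᵢP/Pᵢˢᵃᵗ = 0.5370
  T = 347.8 K: ΣzᵢP/Pᵢˢᵃᵗ = 0.9940
  T = 340.1 K: ΣzᵢP/Pᵢˢᵃᵗ = 1.3818
  T = 344.0 K: ΣzᵢP/Pᵢˢᵃᵗ = 1.1672
  T = 345.9 K: ΣzᵢP/Pᵢˢᵃᵗ = 1.0767
Interpolating between 345.9 K and 347.8 K gives T ≈ 347.7 K.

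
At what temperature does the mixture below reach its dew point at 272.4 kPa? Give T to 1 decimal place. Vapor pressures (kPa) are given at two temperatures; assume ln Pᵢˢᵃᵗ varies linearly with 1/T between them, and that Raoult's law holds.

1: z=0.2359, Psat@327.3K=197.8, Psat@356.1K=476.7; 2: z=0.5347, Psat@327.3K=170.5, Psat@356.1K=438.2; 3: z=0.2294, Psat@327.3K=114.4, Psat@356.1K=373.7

T = 342.3 K

Dew-point temperature: Σzᵢ·P/Pᵢˢᵃᵗ(T) = 1. Interpolate ln Pᵢˢᵃᵗ = aᵢ + bᵢ/T.
  T = 327.3 K: ΣzᵢP/Pᵢˢᵃᵗ = 1.7254
  T = 356.1 K: ΣzᵢP/Pᵢˢᵃᵗ = 0.6344
  T = 341.7 K: ΣzᵢP/Pᵢˢᵃᵗ = 1.0226
  T = 348.9 K: ΣzᵢP/Pᵢˢᵃᵗ = 0.8012
  T = 345.3 K: ΣzᵢP/Pᵢˢᵃᵗ = 0.9039
  T = 343.5 K: ΣzᵢP/Pᵢˢᵃᵗ = 0.9611
  T = 342.6 K: ΣzᵢP/Pᵢˢᵃᵗ = 0.9913
Interpolating between 341.7 K and 342.6 K gives T ≈ 342.3 K.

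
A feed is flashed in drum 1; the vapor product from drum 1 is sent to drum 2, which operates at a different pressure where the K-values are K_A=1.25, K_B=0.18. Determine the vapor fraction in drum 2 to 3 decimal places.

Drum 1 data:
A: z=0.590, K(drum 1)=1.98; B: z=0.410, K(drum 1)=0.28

V/F (drum 2) = 0.377

Drum 1:
Material balance + equilibrium reduce to Σ zᵢ(Kᵢ−1)/(1+ψ₁(Kᵢ−1)) = 0.
Check two-phase: ΣzᵢKᵢ = 1.283 > 1 and Σzᵢ/Kᵢ = 1.762 > 1, so g(0) = 0.283 > 0 and g(1) = -0.762 < 0.
Binary case is linear: z₁(K₁−1)(1+ψ₁(K₂−1)) + z₂(K₂−1)(1+ψ₁(K₁−1)) = 0
⇒ ψ₁ = [z₁(K₁−1)+z₂(K₂−1)] / [−(K₁−1)(K₂−1)] = 0.2830/0.7056 = 0.401
Drum-1 compositions:
  A: x = 0.424, y = 0.839
  B: x = 0.576, y = 0.161
Drum-2 feed = drum-1 vapor: z₂ = (0.8386, 0.1614).
Drum 2:
Binary case is linear: z₁(K₁−1)(1+ψ₂(K₂−1)) + z₂(K₂−1)(1+ψ₂(K₁−1)) = 0
⇒ ψ₂ = [z₁(K₁−1)+z₂(K₂−1)] / [−(K₁−1)(K₂−1)] = 0.0773/0.2050 = 0.377
  A: x = 0.766, y = 0.958
  B: x = 0.234, y = 0.042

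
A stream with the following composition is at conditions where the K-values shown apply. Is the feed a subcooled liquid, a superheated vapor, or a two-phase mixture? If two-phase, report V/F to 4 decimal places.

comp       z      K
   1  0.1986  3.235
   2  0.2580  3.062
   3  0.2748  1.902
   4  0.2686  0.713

superheated vapor

ΣzᵢKᵢ = 2.1466; Σzᵢ/Kᵢ = 0.6668.
Since Σzᵢ/Kᵢ < 1 the mixture is above its dew point — single vapor phase.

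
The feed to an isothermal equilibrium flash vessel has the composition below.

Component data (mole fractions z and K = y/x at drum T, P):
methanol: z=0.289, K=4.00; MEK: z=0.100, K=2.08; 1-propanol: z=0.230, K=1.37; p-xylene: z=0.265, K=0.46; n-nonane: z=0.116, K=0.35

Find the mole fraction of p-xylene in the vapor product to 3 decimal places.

Let β = V/F and solve Σ zᵢ(Kᵢ−1)/(1+β(Kᵢ−1)) = 0.
Feasibility: ΣzᵢKᵢ = 1.842, Σzᵢ/Kᵢ = 1.196 — both > 1, two phases present.
Newton iteration, β⁰ = 0.5:
  β = 0.500: g = 0.1810, g' = -0.740 → β = 0.745
  β = 0.745: g = 0.0093, g' = -0.704 → β = 0.758
Converged at β = 0.758.
Compositions from xᵢ = zᵢ/(1+β(Kᵢ−1)), yᵢ = Kᵢxᵢ:
  methanol: x = 0.088, y = 0.353
  MEK: x = 0.055, y = 0.114
  1-propanol: x = 0.180, y = 0.246
  p-xylene: x = 0.449, y = 0.206
  n-nonane: x = 0.229, y = 0.080

y_p-xylene = 0.206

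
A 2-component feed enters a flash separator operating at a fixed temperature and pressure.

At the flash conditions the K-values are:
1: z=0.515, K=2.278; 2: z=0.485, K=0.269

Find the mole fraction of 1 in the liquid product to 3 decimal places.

x_1 = 0.364

Let β = V/F and solve Σ zᵢ(Kᵢ−1)/(1+β(Kᵢ−1)) = 0.
Check two-phase: ΣzᵢKᵢ = 1.304 > 1 and Σzᵢ/Kᵢ = 2.029 > 1, so g(0) = 0.304 > 0 and g(1) = -1.029 < 0.
Iterate (Newton) starting at β = 0.5:
  β = 0.500: g = -0.1572, g' = -0.957 → β = 0.336
  β = 0.336: g = -0.0093, g' = -0.867 → β = 0.325
Converged at β = 0.325.
Compositions from xᵢ = zᵢ/(1+β(Kᵢ−1)), yᵢ = Kᵢxᵢ:
  1: x = 0.364, y = 0.829
  2: x = 0.636, y = 0.171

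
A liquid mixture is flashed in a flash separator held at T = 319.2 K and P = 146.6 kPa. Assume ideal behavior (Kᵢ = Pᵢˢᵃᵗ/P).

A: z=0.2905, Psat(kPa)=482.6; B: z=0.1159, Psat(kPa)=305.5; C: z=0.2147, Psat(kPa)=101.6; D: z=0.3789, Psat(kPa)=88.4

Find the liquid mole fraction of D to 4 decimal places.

x_D = 0.5507

Raoult's law: Kᵢ = Pᵢˢᵃᵗ/P = Pᵢˢᵃᵗ/146.6.
  K_A = 482.6/146.6 = 3.291951, K_B = 305.5/146.6 = 2.083902, K_C = 101.6/146.6 = 0.693042, K_D = 88.4/146.6 = 0.603001
Newton iteration, β⁰ = 0.37:
  β = 0.3700: g = 0.19928, g' = -0.6240 → β = 0.6894
  β = 0.6894: g = 0.03928, g' = -0.4196 → β = 0.7830
  β = 0.7830: g = 0.00119, g' = -0.3960 → β = 0.7860
Converged at β = 0.7860.
Compositions from xᵢ = zᵢ/(1+β(Kᵢ−1)), yᵢ = Kᵢxᵢ:
  A: x = 0.1037, y = 0.3414
  B: x = 0.0626, y = 0.1304
  C: x = 0.2830, y = 0.1961
  D: x = 0.5507, y = 0.3321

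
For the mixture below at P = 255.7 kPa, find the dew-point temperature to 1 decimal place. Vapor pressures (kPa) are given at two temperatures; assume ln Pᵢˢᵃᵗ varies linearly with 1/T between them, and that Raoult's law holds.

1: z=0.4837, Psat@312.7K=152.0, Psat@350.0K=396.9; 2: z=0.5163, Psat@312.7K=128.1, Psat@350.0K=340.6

T = 335.2 K

Dew-point temperature: Σzᵢ·P/Pᵢˢᵃᵗ(T) = 1. Interpolate ln Pᵢˢᵃᵗ = aᵢ + bᵢ/T.
  T = 312.7 K: ΣzᵢP/Pᵢˢᵃᵗ = 1.8443
  T = 350.0 K: ΣzᵢP/Pᵢˢᵃᵗ = 0.6992
  T = 331.4 K: ΣzᵢP/Pᵢˢᵃᵗ = 1.1036
  T = 340.7 K: ΣzᵢP/Pᵢˢᵃᵗ = 0.8730
  T = 336.0 K: ΣzᵢP/Pᵢˢᵃᵗ = 0.9812
  T = 333.7 K: ΣzᵢP/Pᵢˢᵃᵗ = 1.0402
  T = 334.9 K: ΣzᵢP/Pᵢˢᵃᵗ = 1.0088
  T = 335.4 K: ΣzᵢP/Pᵢˢᵃᵗ = 0.9961
Interpolating between 334.9 K and 335.4 K gives T ≈ 335.2 K.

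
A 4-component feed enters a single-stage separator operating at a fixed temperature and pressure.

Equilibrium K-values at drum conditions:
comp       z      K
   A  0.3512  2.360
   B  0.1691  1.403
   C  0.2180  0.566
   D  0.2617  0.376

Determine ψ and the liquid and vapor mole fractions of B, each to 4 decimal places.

Rachford–Rice: g(ψ) = Σ zᵢ(Kᵢ−1)/(1+ψ(Kᵢ−1)) = 0.
Feasibility: ΣzᵢKᵢ = 1.2879, Σzᵢ/Kᵢ = 1.3505 — both > 1, two phases present.
Newton iteration, ψ⁰ = 0.5:
  ψ = 0.5000: g = -0.01717, g' = -0.5314 → ψ = 0.4677
  ψ = 0.4677: g = -0.00003, g' = -0.5300 → ψ = 0.4676
Converged at ψ = 0.4676.
Compositions from xᵢ = zᵢ/(1+ψ(Kᵢ−1)), yᵢ = Kᵢxᵢ:
  A: x = 0.2147, y = 0.5066
  B: x = 0.1423, y = 0.1996
  C: x = 0.2735, y = 0.1548
  D: x = 0.3695, y = 0.1389

ψ = 0.4676, x_B = 0.1423, y_B = 0.1996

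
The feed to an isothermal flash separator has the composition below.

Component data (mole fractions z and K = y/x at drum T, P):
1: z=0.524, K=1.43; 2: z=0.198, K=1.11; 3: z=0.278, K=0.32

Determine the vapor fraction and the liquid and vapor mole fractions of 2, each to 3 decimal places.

Newton–Raphson from ψ = 0.5:
  ψ = 0.500: g = -0.0803, g' = -0.363 → ψ = 0.279
  ψ = 0.279: g = -0.0109, g' = -0.275 → ψ = 0.239
  ψ = 0.239: g = -0.0002, g' = -0.265 → ψ = 0.238
Converged at ψ = 0.238.
Compositions from xᵢ = zᵢ/(1+ψ(Kᵢ−1)), yᵢ = Kᵢxᵢ:
  1: x = 0.475, y = 0.680
  2: x = 0.193, y = 0.214
  3: x = 0.332, y = 0.106

ψ = 0.238, x_2 = 0.193, y_2 = 0.214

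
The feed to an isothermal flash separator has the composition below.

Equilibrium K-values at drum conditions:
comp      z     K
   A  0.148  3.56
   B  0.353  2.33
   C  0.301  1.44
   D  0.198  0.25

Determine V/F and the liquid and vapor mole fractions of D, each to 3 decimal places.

Newton iteration, V/F⁰ = 0.5:
  V/F = 0.500: g = 0.3191, g' = -0.736 → V/F = 0.934
  V/F = 0.934: g = -0.0801, g' = -1.477 → V/F = 0.879
  V/F = 0.879: g = -0.0076, g' = -1.215 → V/F = 0.873
Converged at V/F = 0.873.
Compositions from xᵢ = zᵢ/(1+V/F(Kᵢ−1)), yᵢ = Kᵢxᵢ:
  A: x = 0.046, y = 0.163
  B: x = 0.163, y = 0.381
  C: x = 0.217, y = 0.313
  D: x = 0.573, y = 0.143

V/F = 0.873, x_D = 0.573, y_D = 0.143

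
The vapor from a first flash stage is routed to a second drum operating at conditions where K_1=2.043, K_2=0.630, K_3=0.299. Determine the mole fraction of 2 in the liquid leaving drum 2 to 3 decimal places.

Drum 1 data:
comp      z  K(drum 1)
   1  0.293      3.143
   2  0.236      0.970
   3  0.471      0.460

x_2 (drum 2) = 0.270

Drum 1:
Let ψ₁ = V/F and solve Σ zᵢ(Kᵢ−1)/(1+ψ₁(Kᵢ−1)) = 0.
Feasibility: ΣzᵢKᵢ = 1.366, Σzᵢ/Kᵢ = 1.360 — both > 1, two phases present.
Newton iteration, ψ₁⁰ = 0.5:
  ψ₁ = 0.500: g = -0.0525, g' = -0.572 → ψ₁ = 0.408
  ψ₁ = 0.408: g = 0.0015, g' = -0.609 → ψ₁ = 0.411
Converged at ψ₁ = 0.411.
Drum-1 compositions:
  1: x = 0.156, y = 0.490
  2: x = 0.239, y = 0.232
  3: x = 0.605, y = 0.278
Drum-2 feed = drum-1 vapor: z₂ = (0.4898, 0.2318, 0.2784).
Drum 2:
Iterate (Newton) starting at ψ₂ = 0.49:
  ψ₂ = 0.490: g = -0.0639, g' = -0.598 → ψ₂ = 0.383
  ψ₂ = 0.383: g = -0.0017, g' = -0.571 → ψ₂ = 0.380
Converged at ψ₂ = 0.380.
  1: x = 0.351, y = 0.717
  2: x = 0.270, y = 0.170
  3: x = 0.380, y = 0.113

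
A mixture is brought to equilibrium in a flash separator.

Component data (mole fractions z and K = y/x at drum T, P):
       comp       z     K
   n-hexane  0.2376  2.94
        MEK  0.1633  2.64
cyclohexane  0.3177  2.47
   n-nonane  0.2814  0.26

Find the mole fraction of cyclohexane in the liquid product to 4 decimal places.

x_cyclohexane = 0.1459

Rachford–Rice: g(ψ) = Σ zᵢ(Kᵢ−1)/(1+ψ(Kᵢ−1)) = 0.
Feasibility: ΣzᵢKᵢ = 1.9875, Σzᵢ/Kᵢ = 1.3536 — both > 1, two phases present.
Iterate (Newton) starting at ψ = 0.55:
  ψ = 0.5500: g = 0.27089, g' = -0.9788 → ψ = 0.8267
  ψ = 0.8267: g = -0.03489, g' = -1.3734 → ψ = 0.8013
  ψ = 0.8013: g = -0.00104, g' = -1.2940 → ψ = 0.8005
Converged at ψ = 0.8005.
Compositions from xᵢ = zᵢ/(1+ψ(Kᵢ−1)), yᵢ = Kᵢxᵢ:
  n-hexane: x = 0.0931, y = 0.2736
  MEK: x = 0.0706, y = 0.1864
  cyclohexane: x = 0.1459, y = 0.3605
  n-nonane: x = 0.6904, y = 0.1795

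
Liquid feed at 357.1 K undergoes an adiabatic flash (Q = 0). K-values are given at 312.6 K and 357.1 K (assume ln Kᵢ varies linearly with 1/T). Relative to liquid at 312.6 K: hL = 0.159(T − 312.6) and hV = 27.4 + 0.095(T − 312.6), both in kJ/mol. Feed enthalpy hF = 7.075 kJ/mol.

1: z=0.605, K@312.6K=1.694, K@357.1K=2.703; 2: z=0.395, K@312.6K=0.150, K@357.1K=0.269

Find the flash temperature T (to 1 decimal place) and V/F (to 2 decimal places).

T = 317.9 K, V/F = 0.23

Adiabatic flash: solve Rachford–Rice at each trial T, then check hF = ψ·hV(T) + (1−ψ)·hL(T).
  T = 312.6 K: K = (1.694, 0.150), RR gives ψ = 0.143, H_out = 3.907 kJ/mol
  T = 357.1 K: K = (2.703, 0.269), RR gives ψ = 0.596, H_out = 21.701 kJ/mol
  T = 334.9 K: K = (2.174, 0.205), RR gives ψ = 0.425, H_out = 14.574 kJ/mol
  T = 323.8 K: K = (1.929, 0.176), RR gives ψ = 0.309, H_out = 10.031 kJ/mol
  T = 318.2 K: K = (1.810, 0.163), RR gives ψ = 0.235, H_out = 7.240 kJ/mol
  T = 315.4 K: K = (1.751, 0.156), RR gives ψ = 0.191, H_out = 5.656 kJ/mol
  T = 316.8 K: K = (1.780, 0.160), RR gives ψ = 0.214, H_out = 6.466 kJ/mol
Linear interpolation between T = 316.8 (H_out = 6.466) and T = 318.2 (H_out = 7.240) on hF = 7.075 gives T ≈ 317.9 K, at which ψ = 0.23.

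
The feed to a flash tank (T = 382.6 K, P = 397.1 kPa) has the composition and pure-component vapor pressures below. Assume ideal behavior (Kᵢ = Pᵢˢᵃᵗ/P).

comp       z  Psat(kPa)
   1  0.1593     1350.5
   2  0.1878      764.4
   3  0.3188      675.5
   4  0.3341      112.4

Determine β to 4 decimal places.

Raoult's law: Kᵢ = Pᵢˢᵃᵗ/P = Pᵢˢᵃᵗ/397.1.
  K_1 = 1350.5/397.1 = 3.400907, K_2 = 764.4/397.1 = 1.924956, K_3 = 675.5/397.1 = 1.701083, K_4 = 112.4/397.1 = 0.283052
Material balance + equilibrium reduce to Σ zᵢ(Kᵢ−1)/(1+β(Kᵢ−1)) = 0.
Check two-phase: ΣzᵢKᵢ = 1.5401 > 1 and Σzᵢ/Kᵢ = 1.5122 > 1, so g(0) = 0.5401 > 0 and g(1) = -0.5122 < 0.
Newton–Raphson from β = 0.34:
  β = 0.3400: g = 0.20646, g' = -0.7738 → β = 0.6068
  β = 0.6068: g = -0.00027, g' = -0.8332 → β = 0.6065
Converged at β = 0.6065.

β = 0.6065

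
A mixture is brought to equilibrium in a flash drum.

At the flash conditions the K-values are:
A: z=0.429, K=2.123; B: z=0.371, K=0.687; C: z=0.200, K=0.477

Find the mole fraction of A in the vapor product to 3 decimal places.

Rachford–Rice: g(ψ) = Σ zᵢ(Kᵢ−1)/(1+ψ(Kᵢ−1)) = 0.
Check two-phase: ΣzᵢKᵢ = 1.261 > 1 and Σzᵢ/Kᵢ = 1.161 > 1, so g(0) = 0.261 > 0 and g(1) = -0.161 < 0.
Iterate (Newton) starting at ψ = 0.42:
  ψ = 0.420: g = 0.0596, g' = -0.388 → ψ = 0.574
  ψ = 0.574: g = 0.0020, g' = -0.366 → ψ = 0.579
Converged at ψ = 0.579.
Compositions from xᵢ = zᵢ/(1+ψ(Kᵢ−1)), yᵢ = Kᵢxᵢ:
  A: x = 0.260, y = 0.552
  B: x = 0.453, y = 0.311
  C: x = 0.287, y = 0.137

y_A = 0.552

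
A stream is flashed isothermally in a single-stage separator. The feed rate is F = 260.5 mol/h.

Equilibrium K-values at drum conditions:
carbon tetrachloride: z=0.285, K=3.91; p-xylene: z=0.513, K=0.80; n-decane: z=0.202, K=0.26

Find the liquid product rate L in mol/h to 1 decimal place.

L = 135.2 mol/h

Let ψ = V/F and solve Σ zᵢ(Kᵢ−1)/(1+ψ(Kᵢ−1)) = 0.
Feasibility: ΣzᵢKᵢ = 1.577, Σzᵢ/Kᵢ = 1.491 — both > 1, two phases present.
Newton iteration, ψ⁰ = 0.5:
  ψ = 0.500: g = -0.0134, g' = -0.704 → ψ = 0.481
Converged at ψ = 0.481.
Then V = ψ·F = 0.4810·260.5 = 125.3 mol/h and L = F − V = 135.2 mol/h.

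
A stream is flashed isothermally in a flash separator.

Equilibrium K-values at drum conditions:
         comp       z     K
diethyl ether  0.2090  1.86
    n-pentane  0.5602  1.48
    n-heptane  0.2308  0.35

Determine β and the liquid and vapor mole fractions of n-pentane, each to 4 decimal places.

Material balance + equilibrium reduce to Σ zᵢ(Kᵢ−1)/(1+β(Kᵢ−1)) = 0.
g(0) = ΣzᵢKᵢ − 1 = 0.2986 and g(1) = 1 − Σzᵢ/Kᵢ = -0.1503, so a root lies in (0, 1).
Newton–Raphson from β = 0.5:
  β = 0.5000: g = 0.12029, g' = -0.3736 → β = 0.8220
  β = 0.8220: g = -0.02403, g' = -0.5691 → β = 0.7798
  β = 0.7798: g = -0.00097, g' = -0.5247 → β = 0.7779
Converged at β = 0.7779.
Compositions from xᵢ = zᵢ/(1+β(Kᵢ−1)), yᵢ = Kᵢxᵢ:
  diethyl ether: x = 0.1252, y = 0.2329
  n-pentane: x = 0.4079, y = 0.6037
  n-heptane: x = 0.4669, y = 0.1634

β = 0.7779, x_n-pentane = 0.4079, y_n-pentane = 0.6037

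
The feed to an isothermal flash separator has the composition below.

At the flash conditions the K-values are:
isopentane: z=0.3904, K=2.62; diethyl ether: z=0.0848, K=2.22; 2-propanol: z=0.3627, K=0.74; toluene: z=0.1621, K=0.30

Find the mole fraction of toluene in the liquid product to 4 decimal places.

x_toluene = 0.3285

Let ψ = V/F and solve Σ zᵢ(Kᵢ−1)/(1+ψ(Kᵢ−1)) = 0.
Check two-phase: ΣzᵢKᵢ = 1.5281 > 1 and Σzᵢ/Kᵢ = 1.2177 > 1, so g(0) = 0.5281 > 0 and g(1) = -0.2177 < 0.
Iterate (Newton) starting at ψ = 0.52:
  ψ = 0.5200: g = 0.11912, g' = -0.5782 → ψ = 0.7260
  ψ = 0.7260: g = -0.00147, g' = -0.6175 → ψ = 0.7236
Converged at ψ = 0.7236.
Compositions from xᵢ = zᵢ/(1+ψ(Kᵢ−1)), yᵢ = Kᵢxᵢ:
  isopentane: x = 0.1797, y = 0.4709
  diethyl ether: x = 0.0450, y = 0.1000
  2-propanol: x = 0.4468, y = 0.3306
  toluene: x = 0.3285, y = 0.0985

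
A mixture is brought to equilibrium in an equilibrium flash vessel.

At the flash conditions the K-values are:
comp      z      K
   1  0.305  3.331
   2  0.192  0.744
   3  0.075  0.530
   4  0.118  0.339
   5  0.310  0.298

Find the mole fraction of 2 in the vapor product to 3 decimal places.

Rachford–Rice: g(V/F) = Σ zᵢ(Kᵢ−1)/(1+V/F(Kᵢ−1)) = 0.
Check two-phase: ΣzᵢKᵢ = 1.331 > 1 and Σzᵢ/Kᵢ = 1.879 > 1, so g(0) = 0.331 > 0 and g(1) = -0.879 < 0.
Newton iteration, V/F⁰ = 0.5:
  V/F = 0.500: g = -0.2260, g' = -0.876 → V/F = 0.242
  V/F = 0.242: g = 0.0073, g' = -1.007 → V/F = 0.249
Converged at V/F = 0.249.
Compositions from xᵢ = zᵢ/(1+V/F(Kᵢ−1)), yᵢ = Kᵢxᵢ:
  1: x = 0.193, y = 0.643
  2: x = 0.205, y = 0.153
  3: x = 0.085, y = 0.045
  4: x = 0.141, y = 0.048
  5: x = 0.376, y = 0.112

y_2 = 0.153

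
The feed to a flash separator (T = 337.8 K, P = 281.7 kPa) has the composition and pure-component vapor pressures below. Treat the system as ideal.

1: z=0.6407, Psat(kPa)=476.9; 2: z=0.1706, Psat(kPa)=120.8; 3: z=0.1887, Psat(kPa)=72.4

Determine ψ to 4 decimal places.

ψ = 0.4435

Raoult's law: Kᵢ = Pᵢˢᵃᵗ/P = Pᵢˢᵃᵗ/281.7.
  K_1 = 476.9/281.7 = 1.692936, K_2 = 120.8/281.7 = 0.428825, K_3 = 72.4/281.7 = 0.257011
Iterate (Newton) starting at ψ = 0.6:
  ψ = 0.6000: g = -0.08764, g' = -0.6215 → ψ = 0.4590
  ψ = 0.4590: g = -0.00798, g' = -0.5192 → ψ = 0.4436
  ψ = 0.4436: g = -0.00006, g' = -0.5116 → ψ = 0.4435
Converged at ψ = 0.4435.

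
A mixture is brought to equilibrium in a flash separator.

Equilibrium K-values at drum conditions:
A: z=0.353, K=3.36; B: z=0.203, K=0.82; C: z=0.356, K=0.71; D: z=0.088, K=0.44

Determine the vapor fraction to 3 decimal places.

Rachford–Rice: g(ψ) = Σ zᵢ(Kᵢ−1)/(1+ψ(Kᵢ−1)) = 0.
g(0) = ΣzᵢKᵢ − 1 = 0.644 and g(1) = 1 − Σzᵢ/Kᵢ = -0.054, so a root lies in (0, 1).
Newton–Raphson from ψ = 0.5:
  ψ = 0.500: g = 0.1528, g' = -0.516 → ψ = 0.796
  ψ = 0.796: g = 0.0235, g' = -0.387 → ψ = 0.857
  ψ = 0.857: g = 0.0002, g' = -0.379 → ψ = 0.858
Converged at ψ = 0.858.

ψ = 0.858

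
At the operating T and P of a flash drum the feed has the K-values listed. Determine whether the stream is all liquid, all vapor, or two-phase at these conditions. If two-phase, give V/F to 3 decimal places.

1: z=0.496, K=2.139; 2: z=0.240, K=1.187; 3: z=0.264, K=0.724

all vapor

ΣzᵢKᵢ = 1.537; Σzᵢ/Kᵢ = 0.799.
Since Σzᵢ/Kᵢ < 1 the mixture is above its dew point — single vapor phase.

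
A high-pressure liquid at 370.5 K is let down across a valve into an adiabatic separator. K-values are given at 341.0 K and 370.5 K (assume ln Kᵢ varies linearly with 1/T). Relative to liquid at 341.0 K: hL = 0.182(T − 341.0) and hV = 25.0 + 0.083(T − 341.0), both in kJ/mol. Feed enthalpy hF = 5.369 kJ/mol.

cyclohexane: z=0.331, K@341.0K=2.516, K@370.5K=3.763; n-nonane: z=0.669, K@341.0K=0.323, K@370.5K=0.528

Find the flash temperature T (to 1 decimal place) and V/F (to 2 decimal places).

T = 349.1 K, V/F = 0.16

Adiabatic flash: solve Rachford–Rice at each trial T, then check hF = ψ·hV(T) + (1−ψ)·hL(T).
  T = 341.0 K: K = (2.516, 0.323), RR gives ψ = 0.048, H_out = 1.191 kJ/mol
  T = 370.5 K: K = (3.763, 0.528), RR gives ψ = 0.459, H_out = 15.507 kJ/mol
  T = 355.8 K: K = (3.105, 0.418), RR gives ψ = 0.250, H_out = 8.588 kJ/mol
  T = 348.4 K: K = (2.801, 0.368), RR gives ψ = 0.153, H_out = 5.048 kJ/mol
  T = 352.1 K: K = (2.951, 0.392), RR gives ψ = 0.202, H_out = 6.843 kJ/mol
  T = 350.2 K: K = (2.873, 0.380), RR gives ψ = 0.177, H_out = 5.930 kJ/mol
Linear interpolation between T = 348.4 (H_out = 5.048) and T = 350.2 (H_out = 5.930) on hF = 5.369 gives T ≈ 349.1 K, at which ψ = 0.16.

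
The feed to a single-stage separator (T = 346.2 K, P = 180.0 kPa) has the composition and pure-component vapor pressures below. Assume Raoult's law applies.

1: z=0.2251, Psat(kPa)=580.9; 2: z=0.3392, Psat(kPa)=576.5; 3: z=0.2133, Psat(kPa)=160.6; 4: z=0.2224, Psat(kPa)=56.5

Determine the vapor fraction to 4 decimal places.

Raoult's law: Kᵢ = Pᵢˢᵃᵗ/P = Pᵢˢᵃᵗ/180.0.
  K_1 = 580.9/180.0 = 3.227222, K_2 = 576.5/180.0 = 3.202778, K_3 = 160.6/180.0 = 0.892222, K_4 = 56.5/180.0 = 0.313889
Let ψ = V/F and solve Σ zᵢ(Kᵢ−1)/(1+ψ(Kᵢ−1)) = 0.
g(0) = ΣzᵢKᵢ − 1 = 1.0729 and g(1) = 1 − Σzᵢ/Kᵢ = -0.1233, so a root lies in (0, 1).
Iterate (Newton) starting at ψ = 0.5:
  ψ = 0.5000: g = 0.33619, g' = -0.8680 → ψ = 0.8873
  ψ = 0.8873: g = 0.00587, g' = -1.0017 → ψ = 0.8932
  ψ = 0.8932: g = -0.00003, g' = -1.0133 → ψ = 0.8931
Converged at ψ = 0.8931.

ψ = 0.8931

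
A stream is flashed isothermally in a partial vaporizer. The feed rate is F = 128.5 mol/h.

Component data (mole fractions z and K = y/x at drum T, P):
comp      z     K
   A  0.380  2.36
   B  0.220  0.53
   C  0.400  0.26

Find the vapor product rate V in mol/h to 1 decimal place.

Let ψ = V/F and solve Σ zᵢ(Kᵢ−1)/(1+ψ(Kᵢ−1)) = 0.
g(0) = ΣzᵢKᵢ − 1 = 0.117 and g(1) = 1 − Σzᵢ/Kᵢ = -1.115, so a root lies in (0, 1).
Newton–Raphson from ψ = 0.5:
  ψ = 0.500: g = -0.2974, g' = -0.884 → ψ = 0.164
  ψ = 0.164: g = -0.0260, g' = -0.811 → ψ = 0.131
  ψ = 0.131: g = 0.0003, g' = -0.830 → ψ = 0.132
Converged at ψ = 0.132.
Then V = ψ·F = 0.1318·128.5 = 16.9 mol/h and L = F − V = 111.6 mol/h.

V = 16.9 mol/h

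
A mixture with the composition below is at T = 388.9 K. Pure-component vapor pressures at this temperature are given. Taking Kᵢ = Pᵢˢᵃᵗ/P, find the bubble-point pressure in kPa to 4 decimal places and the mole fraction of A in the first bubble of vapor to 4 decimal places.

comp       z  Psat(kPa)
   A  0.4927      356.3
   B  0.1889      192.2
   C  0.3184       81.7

Pbub = 237.8689 kPa, y_A = 0.7380

At the bubble point ψ → 0, so ΣzᵢKᵢ = 1 with Kᵢ = Pᵢˢᵃᵗ/P ⇒ P = ΣzᵢPᵢˢᵃᵗ.
P = 0.4927·356.3 + 0.1889·192.2 + 0.3184·81.7 = 237.8689 kPa
yᵢ = zᵢPᵢˢᵃᵗ/P ⇒ y_A = 0.4927·356.3/237.8689 = 0.7380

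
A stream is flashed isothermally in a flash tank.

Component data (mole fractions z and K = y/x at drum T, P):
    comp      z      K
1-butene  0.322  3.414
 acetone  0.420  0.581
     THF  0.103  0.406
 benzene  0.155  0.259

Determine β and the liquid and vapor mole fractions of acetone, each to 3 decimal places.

β = 0.330, x_acetone = 0.487, y_acetone = 0.283

Newton iteration, β⁰ = 0.5:
  β = 0.500: g = -0.1399, g' = -0.792 → β = 0.323
  β = 0.323: g = 0.0063, g' = -0.893 → β = 0.330
Converged at β = 0.330.
Compositions from xᵢ = zᵢ/(1+β(Kᵢ−1)), yᵢ = Kᵢxᵢ:
  1-butene: x = 0.179, y = 0.612
  acetone: x = 0.487, y = 0.283
  THF: x = 0.128, y = 0.052
  benzene: x = 0.205, y = 0.053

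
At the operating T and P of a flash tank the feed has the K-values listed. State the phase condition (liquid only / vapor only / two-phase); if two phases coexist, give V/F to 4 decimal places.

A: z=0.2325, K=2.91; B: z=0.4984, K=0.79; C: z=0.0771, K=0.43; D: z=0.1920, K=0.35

ΣzᵢKᵢ = 1.1707; Σzᵢ/Kᵢ = 1.4387.
Both exceed 1, so a two-phase solution exists.
Newton–Raphson from ψ = 0.42:
  ψ = 0.4200: g = -0.09782, g' = -0.4844 → ψ = 0.2180
  ψ = 0.2180: g = 0.00824, g' = -0.5897 → ψ = 0.2320
  ψ = 0.2320: g = 0.00009, g' = -0.5773 → ψ = 0.2322
Converged at ψ = 0.2322.

two-phase, V/F = 0.2322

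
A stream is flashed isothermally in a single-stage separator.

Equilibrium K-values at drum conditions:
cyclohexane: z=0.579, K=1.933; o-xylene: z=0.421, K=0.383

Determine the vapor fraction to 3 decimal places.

Rachford–Rice: g(ψ) = Σ zᵢ(Kᵢ−1)/(1+ψ(Kᵢ−1)) = 0.
Feasibility: ΣzᵢKᵢ = 1.280, Σzᵢ/Kᵢ = 1.399 — both > 1, two phases present.
Binary case is linear: z₁(K₁−1)(1+ψ(K₂−1)) + z₂(K₂−1)(1+ψ(K₁−1)) = 0
⇒ ψ = [z₁(K₁−1)+z₂(K₂−1)] / [−(K₁−1)(K₂−1)] = 0.2804/0.5757 = 0.487

ψ = 0.487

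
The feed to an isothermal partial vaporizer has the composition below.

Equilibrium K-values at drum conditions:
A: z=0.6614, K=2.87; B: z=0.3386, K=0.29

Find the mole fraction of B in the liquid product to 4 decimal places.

Rachford–Rice: g(ψ) = Σ zᵢ(Kᵢ−1)/(1+ψ(Kᵢ−1)) = 0.
Feasibility: ΣzᵢKᵢ = 1.9964, Σzᵢ/Kᵢ = 1.3980 — both > 1, two phases present.
Binary case is linear: z₁(K₁−1)(1+ψ(K₂−1)) + z₂(K₂−1)(1+ψ(K₁−1)) = 0
⇒ ψ = [z₁(K₁−1)+z₂(K₂−1)] / [−(K₁−1)(K₂−1)] = 0.99641/1.32770 = 0.7505
Compositions from xᵢ = zᵢ/(1+ψ(Kᵢ−1)), yᵢ = Kᵢxᵢ:
  A: x = 0.2752, y = 0.7898
  B: x = 0.7248, y = 0.2102

x_B = 0.7248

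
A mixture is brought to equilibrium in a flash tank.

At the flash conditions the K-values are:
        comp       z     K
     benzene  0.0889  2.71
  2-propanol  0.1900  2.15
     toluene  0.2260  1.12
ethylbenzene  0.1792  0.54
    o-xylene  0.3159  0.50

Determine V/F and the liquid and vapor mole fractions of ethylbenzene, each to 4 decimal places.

V/F = 0.3185, x_ethylbenzene = 0.2100, y_ethylbenzene = 0.1134

Rachford–Rice: g(V/F) = Σ zᵢ(Kᵢ−1)/(1+V/F(Kᵢ−1)) = 0.
g(0) = ΣzᵢKᵢ − 1 = 0.1573 and g(1) = 1 − Σzᵢ/Kᵢ = -0.2866, so a root lies in (0, 1).
Newton iteration, V/F⁰ = 0.36:
  V/F = 0.3600: g = -0.01680, g' = -0.4002 → V/F = 0.3180
  V/F = 0.3180: g = 0.00021, g' = -0.4105 → V/F = 0.3185
Converged at V/F = 0.3185.
Compositions from xᵢ = zᵢ/(1+V/F(Kᵢ−1)), yᵢ = Kᵢxᵢ:
  benzene: x = 0.0576, y = 0.1560
  2-propanol: x = 0.1391, y = 0.2990
  toluene: x = 0.2177, y = 0.2438
  ethylbenzene: x = 0.2100, y = 0.1134
  o-xylene: x = 0.3757, y = 0.1879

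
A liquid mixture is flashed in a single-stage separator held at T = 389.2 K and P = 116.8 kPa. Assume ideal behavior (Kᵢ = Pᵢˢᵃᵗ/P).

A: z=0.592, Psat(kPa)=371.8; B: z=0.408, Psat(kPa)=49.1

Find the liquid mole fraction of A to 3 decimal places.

x_A = 0.210

Raoult's law: Kᵢ = Pᵢˢᵃᵗ/P = Pᵢˢᵃᵗ/116.8.
  K_A = 371.8/116.8 = 3.18322, K_B = 49.1/116.8 = 0.42038
Newton iteration, ψ⁰ = 0.5:
  ψ = 0.500: g = 0.2849, g' = -0.917 → ψ = 0.811
  ψ = 0.811: g = 0.0204, g' = -0.856 → ψ = 0.835
  ψ = 0.835: g = -0.0001, g' = -0.869 → ψ = 0.834
Converged at ψ = 0.834.
Compositions from xᵢ = zᵢ/(1+ψ(Kᵢ−1)), yᵢ = Kᵢxᵢ:
  A: x = 0.210, y = 0.668
  B: x = 0.790, y = 0.332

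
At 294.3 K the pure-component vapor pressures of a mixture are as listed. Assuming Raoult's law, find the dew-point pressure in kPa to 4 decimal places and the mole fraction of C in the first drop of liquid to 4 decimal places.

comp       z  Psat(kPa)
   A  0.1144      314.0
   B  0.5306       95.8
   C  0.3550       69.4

Pdew = 90.7587 kPa, x_C = 0.4643

At the dew point ψ → 1, so Σzᵢ/Kᵢ = 1 with Kᵢ = Pᵢˢᵃᵗ/P ⇒ 1/P = Σzᵢ/Pᵢˢᵃᵗ.
1/P = 0.1144/314.0 + 0.5306/95.8 + 0.3550/69.4 = 0.0110182 ⇒ P = 90.7587 kPa
xᵢ = zᵢP/Pᵢˢᵃᵗ ⇒ x_C = 0.3550·90.7587/69.4 = 0.4643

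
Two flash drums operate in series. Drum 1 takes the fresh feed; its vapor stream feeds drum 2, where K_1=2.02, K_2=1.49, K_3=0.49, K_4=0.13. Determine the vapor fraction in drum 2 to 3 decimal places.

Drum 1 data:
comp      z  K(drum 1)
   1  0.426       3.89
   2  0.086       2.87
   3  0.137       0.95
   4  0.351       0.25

Drum 1:
Material balance + equilibrium reduce to Σ zᵢ(Kᵢ−1)/(1+ψ₁(Kᵢ−1)) = 0.
g(0) = ΣzᵢKᵢ − 1 = 1.122 and g(1) = 1 − Σzᵢ/Kᵢ = -0.688, so a root lies in (0, 1).
Newton–Raphson from ψ₁ = 0.37:
  ψ₁ = 0.370: g = 0.3187, g' = -1.315 → ψ₁ = 0.612
  ψ₁ = 0.612: g = 0.0255, g' = -1.205 → ψ₁ = 0.634
  ψ₁ = 0.634: g = -0.0002, g' = -1.224 → ψ₁ = 0.633
Converged at ψ₁ = 0.633.
Drum-1 compositions:
  1: x = 0.150, y = 0.585
  2: x = 0.039, y = 0.113
  3: x = 0.141, y = 0.134
  4: x = 0.669, y = 0.167
Drum-2 feed = drum-1 vapor: z₂ = (0.5854, 0.1130, 0.1344, 0.1672).
Drum 2:
Material balance + equilibrium reduce to Σ zᵢ(Kᵢ−1)/(1+ψ₂(Kᵢ−1)) = 0.
Check two-phase: ΣzᵢKᵢ = 1.439 > 1 and Σzᵢ/Kᵢ = 1.926 > 1, so g(0) = 0.439 > 0 and g(1) = -0.926 < 0.
Iterate (Newton) starting at ψ₂ = 0.5:
  ψ₂ = 0.500: g = 0.0905, g' = -0.744 → ψ₂ = 0.622
  ψ₂ = 0.622: g = -0.0092, g' = -0.919 → ψ₂ = 0.612
  ψ₂ = 0.612: g = -0.0001, g' = -0.899 → ψ₂ = 0.611
Converged at ψ₂ = 0.611.
  1: x = 0.361, y = 0.728
  2: x = 0.087, y = 0.130
  3: x = 0.195, y = 0.096
  4: x = 0.357, y = 0.046

V/F (drum 2) = 0.611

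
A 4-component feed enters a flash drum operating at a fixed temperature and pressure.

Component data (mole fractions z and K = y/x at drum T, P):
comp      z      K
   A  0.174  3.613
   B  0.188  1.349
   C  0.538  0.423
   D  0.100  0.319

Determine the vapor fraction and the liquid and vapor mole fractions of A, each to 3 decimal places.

ψ = 0.121, x_A = 0.132, y_A = 0.477

Newton iteration, ψ⁰ = 0.5:
  ψ = 0.500: g = -0.2866, g' = -0.700 → ψ = 0.091
  ψ = 0.091: g = 0.0309, g' = -1.050 → ψ = 0.120
  ψ = 0.120: g = 0.0012, g' = -0.971 → ψ = 0.121
Converged at ψ = 0.121.
Compositions from xᵢ = zᵢ/(1+ψ(Kᵢ−1)), yᵢ = Kᵢxᵢ:
  A: x = 0.132, y = 0.477
  B: x = 0.180, y = 0.243
  C: x = 0.579, y = 0.245
  D: x = 0.109, y = 0.035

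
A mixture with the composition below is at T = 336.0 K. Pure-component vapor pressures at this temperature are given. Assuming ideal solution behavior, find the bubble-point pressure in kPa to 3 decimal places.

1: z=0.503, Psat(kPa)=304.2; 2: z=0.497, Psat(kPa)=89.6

Pbub = 197.544 kPa

At the bubble point ψ → 0, so ΣzᵢKᵢ = 1 with Kᵢ = Pᵢˢᵃᵗ/P ⇒ P = ΣzᵢPᵢˢᵃᵗ.
P = 0.503·304.2 + 0.497·89.6 = 197.544 kPa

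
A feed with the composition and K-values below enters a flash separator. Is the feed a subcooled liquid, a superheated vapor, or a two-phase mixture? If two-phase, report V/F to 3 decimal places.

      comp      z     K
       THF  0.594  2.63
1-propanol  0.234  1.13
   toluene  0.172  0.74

ΣzᵢKᵢ = 1.954; Σzᵢ/Kᵢ = 0.665.
Since Σzᵢ/Kᵢ < 1 the mixture is above its dew point — single vapor phase.

superheated vapor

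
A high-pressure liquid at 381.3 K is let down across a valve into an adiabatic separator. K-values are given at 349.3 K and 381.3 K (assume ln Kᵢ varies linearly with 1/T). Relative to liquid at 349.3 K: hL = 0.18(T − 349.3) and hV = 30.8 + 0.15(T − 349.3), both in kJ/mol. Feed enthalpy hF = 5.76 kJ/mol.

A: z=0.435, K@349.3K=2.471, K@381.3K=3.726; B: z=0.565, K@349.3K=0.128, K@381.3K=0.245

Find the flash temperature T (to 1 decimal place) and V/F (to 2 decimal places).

T = 353.9 K, V/F = 0.16

Adiabatic flash: solve Rachford–Rice at each trial T, then check hF = ψ·hV(T) + (1−ψ)·hL(T).
  T = 349.3 K: K = (2.471, 0.128), RR gives ψ = 0.115, H_out = 3.535 kJ/mol
  T = 381.3 K: K = (3.726, 0.245), RR gives ψ = 0.369, H_out = 16.768 kJ/mol
  T = 365.3 K: K = (3.062, 0.180), RR gives ψ = 0.256, H_out = 10.648 kJ/mol
  T = 357.3 K: K = (2.757, 0.152), RR gives ψ = 0.192, H_out = 7.294 kJ/mol
  T = 353.3 K: K = (2.612, 0.140), RR gives ψ = 0.155, H_out = 5.479 kJ/mol
  T = 355.3 K: K = (2.684, 0.146), RR gives ψ = 0.174, H_out = 6.400 kJ/mol
Linear interpolation between T = 353.3 (H_out = 5.479) and T = 355.3 (H_out = 6.400) on hF = 5.76 gives T ≈ 353.9 K, at which ψ = 0.16.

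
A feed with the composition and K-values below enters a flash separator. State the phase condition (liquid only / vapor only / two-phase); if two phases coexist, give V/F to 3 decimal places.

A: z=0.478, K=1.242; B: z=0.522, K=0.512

ΣzᵢKᵢ = 0.861; Σzᵢ/Kᵢ = 1.404.
Since ΣzᵢKᵢ < 1 the mixture is below its bubble point — single liquid phase.

liquid only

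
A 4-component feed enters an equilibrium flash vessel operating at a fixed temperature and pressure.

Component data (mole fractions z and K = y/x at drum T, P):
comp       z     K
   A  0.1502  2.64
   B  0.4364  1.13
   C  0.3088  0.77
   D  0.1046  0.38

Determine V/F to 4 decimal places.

Rachford–Rice: g(V/F) = Σ zᵢ(Kᵢ−1)/(1+V/F(Kᵢ−1)) = 0.
Feasibility: ΣzᵢKᵢ = 1.1672, Σzᵢ/Kᵢ = 1.1194 — both > 1, two phases present.
Newton iteration, V/F⁰ = 0.45:
  V/F = 0.4500: g = 0.02616, g' = -0.2380 → V/F = 0.5599
  V/F = 0.5599: g = 0.00044, g' = -0.2321 → V/F = 0.5618
Converged at V/F = 0.5618.

V/F = 0.5618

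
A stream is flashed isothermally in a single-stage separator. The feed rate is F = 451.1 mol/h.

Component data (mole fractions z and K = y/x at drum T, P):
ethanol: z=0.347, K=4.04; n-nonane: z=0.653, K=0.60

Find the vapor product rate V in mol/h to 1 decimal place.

V = 294.4 mol/h

Material balance + equilibrium reduce to Σ zᵢ(Kᵢ−1)/(1+V/F(Kᵢ−1)) = 0.
g(0) = ΣzᵢKᵢ − 1 = 0.794 and g(1) = 1 − Σzᵢ/Kᵢ = -0.174, so a root lies in (0, 1).
Binary case is linear: z₁(K₁−1)(1+V/F(K₂−1)) + z₂(K₂−1)(1+V/F(K₁−1)) = 0
⇒ V/F = [z₁(K₁−1)+z₂(K₂−1)] / [−(K₁−1)(K₂−1)] = 0.7937/1.2160 = 0.653
Then V = V/F·F = 0.6527·451.1 = 294.4 mol/h and L = F − V = 156.7 mol/h.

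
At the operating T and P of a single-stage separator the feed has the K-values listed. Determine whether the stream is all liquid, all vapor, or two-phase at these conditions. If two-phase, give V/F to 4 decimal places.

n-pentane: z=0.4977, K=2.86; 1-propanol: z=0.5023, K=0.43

ΣzᵢKᵢ = 1.6394; Σzᵢ/Kᵢ = 1.3422.
Both exceed 1, so a two-phase solution exists.
Let ψ = V/F and solve Σ zᵢ(Kᵢ−1)/(1+ψ(Kᵢ−1)) = 0.
Binary case is linear: z₁(K₁−1)(1+ψ(K₂−1)) + z₂(K₂−1)(1+ψ(K₁−1)) = 0
⇒ ψ = [z₁(K₁−1)+z₂(K₂−1)] / [−(K₁−1)(K₂−1)] = 0.63941/1.06020 = 0.6031

two-phase, V/F = 0.6031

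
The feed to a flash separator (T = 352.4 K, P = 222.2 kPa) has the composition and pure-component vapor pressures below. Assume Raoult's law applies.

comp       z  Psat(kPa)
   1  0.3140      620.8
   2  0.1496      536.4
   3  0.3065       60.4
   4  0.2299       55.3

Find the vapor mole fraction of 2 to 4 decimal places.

y_2 = 0.2521

Raoult's law: Kᵢ = Pᵢˢᵃᵗ/P = Pᵢˢᵃᵗ/222.2.
  K_1 = 620.8/222.2 = 2.793879, K_2 = 536.4/222.2 = 2.414041, K_3 = 60.4/222.2 = 0.271827, K_4 = 55.3/222.2 = 0.248875
Rachford–Rice: g(ψ) = Σ zᵢ(Kᵢ−1)/(1+ψ(Kᵢ−1)) = 0.
Feasibility: ΣzᵢKᵢ = 1.3790, Σzᵢ/Kᵢ = 2.2257 — both > 1, two phases present.
Newton–Raphson from ψ = 0.62:
  ψ = 0.6200: g = -0.35067, g' = -1.3059 → ψ = 0.3515
  ψ = 0.3515: g = -0.04780, g' = -1.0466 → ψ = 0.3058
  ψ = 0.3058: g = 0.00013, g' = -1.0547 → ψ = 0.3059
Converged at ψ = 0.3059.
Compositions from xᵢ = zᵢ/(1+ψ(Kᵢ−1)), yᵢ = Kᵢxᵢ:
  1: x = 0.2027, y = 0.5664
  2: x = 0.1044, y = 0.2521
  3: x = 0.3943, y = 0.1072
  4: x = 0.2985, y = 0.0743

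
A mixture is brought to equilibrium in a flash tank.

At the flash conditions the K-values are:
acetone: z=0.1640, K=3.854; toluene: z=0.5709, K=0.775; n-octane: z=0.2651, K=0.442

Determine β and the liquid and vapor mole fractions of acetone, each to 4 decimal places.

β = 0.1955, x_acetone = 0.1053, y_acetone = 0.4057

Let β = V/F and solve Σ zᵢ(Kᵢ−1)/(1+β(Kᵢ−1)) = 0.
Feasibility: ΣzᵢKᵢ = 1.1917, Σzᵢ/Kᵢ = 1.3790 — both > 1, two phases present.
Iterate (Newton) starting at β = 0.5:
  β = 0.5000: g = -0.15705, g' = -0.4223 → β = 0.1281
  β = 0.1281: g = 0.05119, g' = -0.8428 → β = 0.1888
  β = 0.1888: g = 0.00465, g' = -0.6987 → β = 0.1955
Converged at β = 0.1955.
Compositions from xᵢ = zᵢ/(1+β(Kᵢ−1)), yᵢ = Kᵢxᵢ:
  acetone: x = 0.1053, y = 0.4057
  toluene: x = 0.5972, y = 0.4628
  n-octane: x = 0.2976, y = 0.1315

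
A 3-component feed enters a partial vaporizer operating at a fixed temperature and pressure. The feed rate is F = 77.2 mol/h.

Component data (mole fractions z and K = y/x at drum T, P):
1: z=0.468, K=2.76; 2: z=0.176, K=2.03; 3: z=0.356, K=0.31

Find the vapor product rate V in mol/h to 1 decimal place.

Newton iteration, V/F⁰ = 0.63:
  V/F = 0.630: g = 0.0660, g' = -0.925 → V/F = 0.701
  V/F = 0.701: g = -0.0021, g' = -0.990 → V/F = 0.699
Converged at V/F = 0.699.
Then V = V/F·F = 0.6992·77.2 = 54.0 mol/h and L = F − V = 23.2 mol/h.

V = 54.0 mol/h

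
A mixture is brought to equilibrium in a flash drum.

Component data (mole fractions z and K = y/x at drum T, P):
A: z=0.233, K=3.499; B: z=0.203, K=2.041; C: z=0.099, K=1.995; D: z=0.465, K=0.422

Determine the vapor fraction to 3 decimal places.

Material balance + equilibrium reduce to Σ zᵢ(Kᵢ−1)/(1+ψ(Kᵢ−1)) = 0.
Check two-phase: ΣzᵢKᵢ = 1.623 > 1 and Σzᵢ/Kᵢ = 1.318 > 1, so g(0) = 0.623 > 0 and g(1) = -0.318 < 0.
Newton iteration, ψ⁰ = 0.5:
  ψ = 0.500: g = 0.0856, g' = -0.734 → ψ = 0.617
  ψ = 0.617: g = 0.0013, g' = -0.720 → ψ = 0.618
Converged at ψ = 0.618.

ψ = 0.618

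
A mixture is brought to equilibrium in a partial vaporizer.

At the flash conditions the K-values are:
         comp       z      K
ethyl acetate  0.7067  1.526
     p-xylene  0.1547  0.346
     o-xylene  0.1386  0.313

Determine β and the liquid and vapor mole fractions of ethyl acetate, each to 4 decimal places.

β = 0.4975, x_ethyl acetate = 0.5601, y_ethyl acetate = 0.8548

Rachford–Rice: g(β) = Σ zᵢ(Kᵢ−1)/(1+β(Kᵢ−1)) = 0.
g(0) = ΣzᵢKᵢ − 1 = 0.1753 and g(1) = 1 − Σzᵢ/Kᵢ = -0.3530, so a root lies in (0, 1).
Newton–Raphson from β = 0.5:
  β = 0.5000: g = -0.00105, g' = -0.4204 → β = 0.4975
Converged at β = 0.4975.
Compositions from xᵢ = zᵢ/(1+β(Kᵢ−1)), yᵢ = Kᵢxᵢ:
  ethyl acetate: x = 0.5601, y = 0.8548
  p-xylene: x = 0.2293, y = 0.0793
  o-xylene: x = 0.2106, y = 0.0659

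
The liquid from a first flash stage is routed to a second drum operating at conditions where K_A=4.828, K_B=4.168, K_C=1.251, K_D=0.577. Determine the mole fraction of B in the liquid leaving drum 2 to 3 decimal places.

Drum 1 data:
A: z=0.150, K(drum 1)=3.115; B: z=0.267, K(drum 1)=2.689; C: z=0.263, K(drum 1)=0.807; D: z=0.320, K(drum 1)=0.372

Drum 1:
Rachford–Rice: g(ψ₁) = Σ zᵢ(Kᵢ−1)/(1+ψ₁(Kᵢ−1)) = 0.
Feasibility: ΣzᵢKᵢ = 1.516, Σzᵢ/Kᵢ = 1.334 — both > 1, two phases present.
Newton–Raphson from ψ₁ = 0.56:
  ψ₁ = 0.560: g = 0.0101, g' = -0.654 → ψ₁ = 0.575
Converged at ψ₁ = 0.575.
Drum-1 compositions:
  A: x = 0.068, y = 0.211
  B: x = 0.135, y = 0.364
  C: x = 0.296, y = 0.239
  D: x = 0.501, y = 0.186
Drum-2 feed = drum-1 liquid: z₂ = (0.0677, 0.1354, 0.2959, 0.5011).
Drum 2:
Let ψ₂ = V/F and solve Σ zᵢ(Kᵢ−1)/(1+ψ₂(Kᵢ−1)) = 0.
g(0) = ΣzᵢKᵢ − 1 = 0.550 and g(1) = 1 − Σzᵢ/Kᵢ = -0.151, so a root lies in (0, 1).
Iterate (Newton) starting at ψ₂ = 0.54:
  ψ₂ = 0.540: g = 0.0334, g' = -0.455 → ψ₂ = 0.613
  ψ₂ = 0.613: g = 0.0013, g' = -0.423 → ψ₂ = 0.616
Converged at ψ₂ = 0.616.
  A: x = 0.020, y = 0.097
  B: x = 0.046, y = 0.191
  C: x = 0.256, y = 0.321
  D: x = 0.678, y = 0.391

x_B (drum 2) = 0.046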